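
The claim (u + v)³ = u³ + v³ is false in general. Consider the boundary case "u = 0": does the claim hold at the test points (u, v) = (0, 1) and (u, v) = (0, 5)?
Yes, holds at both test points

At (0, 1): LHS = 1, RHS = 1 → equal
At (0, 5): LHS = 125, RHS = 125 → equal

So the claim does hold at both of these boundary points, even though it is not an identity.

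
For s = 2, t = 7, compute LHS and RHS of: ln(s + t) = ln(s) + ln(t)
LHS = ln(2 + 7) = ln(9) ≈ 2.197
RHS = ln(2) + ln(7) ≈ 2.639

LHS ≠ RHS (they differ by about 0.4418), so the equation does not hold here.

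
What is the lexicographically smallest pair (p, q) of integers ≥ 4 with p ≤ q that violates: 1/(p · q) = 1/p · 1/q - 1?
(p, q) = (4, 4)

Substituting (4, 4) into the claim:
LHS = 1/(4 · 4) = 1/16
RHS = 1/4 · 1/4 - 1 = -15/16

Since LHS ≠ RHS, this pair disproves the claim, and no lexicographically smaller pair (p ≤ q, integers ≥ 4) does.

For instance (7, 11) is also a counterexample (LHS = 1/77, RHS = -76/77), but it's lexicographically larger.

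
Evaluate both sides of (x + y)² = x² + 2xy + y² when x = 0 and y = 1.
LHS = (0 + 1)² = 1
RHS = 0² + 2·0·1 + 1² = 1

LHS = RHS: the two sides agree.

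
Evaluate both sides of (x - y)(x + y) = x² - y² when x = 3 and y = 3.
LHS = (3 - 3)(3 + 3) = 0
RHS = 3² - 3² = 0

LHS = RHS: the two sides agree.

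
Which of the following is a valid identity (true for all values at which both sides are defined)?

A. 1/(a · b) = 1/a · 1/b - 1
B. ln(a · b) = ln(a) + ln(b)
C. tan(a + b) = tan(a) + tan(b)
A: fails at (1, 2) — LHS = 1/2, RHS = -1/2.
B: holds — e.g. at (5, 5), both sides equal ln(25) ≈ 3.219.
C: fails at (1, 5) — LHS = tan(6) ≈ -0.291, RHS = tan(5) + tan(1) ≈ -1.823.

Answer: B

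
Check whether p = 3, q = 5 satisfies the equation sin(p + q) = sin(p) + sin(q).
Substituting p = 3, q = 5:

LHS = sin(3 + 5) = sin(8) ≈ 0.9894
RHS = sin(3) + sin(5) ≈ -0.8178

LHS ≠ RHS, so the equation does not hold at this point.

Answer: Fails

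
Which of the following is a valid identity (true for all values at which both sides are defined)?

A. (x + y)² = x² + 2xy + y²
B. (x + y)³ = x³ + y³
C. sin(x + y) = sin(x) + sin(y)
A

A: holds — e.g. at (5, 8), both sides equal 169.
B: fails at (4, 4) — LHS = 512, RHS = 128.
C: fails at (3, 7) — LHS = sin(10) ≈ -0.544, RHS = sin(3) + sin(7) ≈ 0.7981.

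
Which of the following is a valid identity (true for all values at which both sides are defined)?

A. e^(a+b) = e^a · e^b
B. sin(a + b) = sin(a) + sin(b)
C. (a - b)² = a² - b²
A

A: holds — e.g. at (5, 8), both sides equal e^13 ≈ 442413.4.
B: fails at (5, 5) — LHS = sin(10) ≈ -0.544, RHS = 2·sin(5) ≈ -1.918.
C: fails at (2, 5) — LHS = 9, RHS = -21.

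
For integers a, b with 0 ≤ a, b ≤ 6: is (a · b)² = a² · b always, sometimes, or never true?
It holds at (a, b) = (0, 6) (both sides equal 0), but fails at (a, b) = (4, 4) (LHS = 256, RHS = 64).

Answer: Sometimes true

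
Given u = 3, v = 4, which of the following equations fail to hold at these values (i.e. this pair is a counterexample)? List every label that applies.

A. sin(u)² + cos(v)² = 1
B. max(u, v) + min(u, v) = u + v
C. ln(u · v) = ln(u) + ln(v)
Evaluating each claim at the given values:
A. LHS = sin(3)² + cos(4)² ≈ 0.4472, RHS = 1 → fails here (LHS ≠ RHS)
B. LHS = 7, RHS = 7 → holds here (LHS = RHS)
C. LHS = ln(12) ≈ 2.485, RHS = ln(3) + ln(4) ≈ 2.485 → holds here (LHS = RHS)

Answer: A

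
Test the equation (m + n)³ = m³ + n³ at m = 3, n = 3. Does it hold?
Fails

Substituting m = 3, n = 3:

LHS = (3 + 3)³ = 216
RHS = 3³ + 3³ = 54

LHS ≠ RHS, so the equation does not hold at this point.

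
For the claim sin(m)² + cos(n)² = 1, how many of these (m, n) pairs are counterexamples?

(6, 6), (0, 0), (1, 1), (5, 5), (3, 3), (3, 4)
Testing each pair:
(6, 6): LHS = sin(6)² + cos(6)² = 1, RHS = 1 → satisfies claim
(0, 0): LHS = 1, RHS = 1 → satisfies claim
(1, 1): LHS = cos(1)² + sin(1)² = 1, RHS = 1 → satisfies claim
(5, 5): LHS = cos(5)² + sin(5)² = 1, RHS = 1 → satisfies claim
(3, 3): LHS = sin(3)² + cos(3)² = 1, RHS = 1 → satisfies claim
(3, 4): LHS = sin(3)² + cos(4)² ≈ 0.4472, RHS = 1 → counterexample

That makes 1 counterexample.

Answer: 1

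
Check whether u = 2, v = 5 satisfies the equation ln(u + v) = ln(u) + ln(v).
Fails

Substituting u = 2, v = 5:

LHS = ln(2 + 5) = ln(7) ≈ 1.946
RHS = ln(2) + ln(5) ≈ 2.303

LHS ≠ RHS, so the equation does not hold at this point.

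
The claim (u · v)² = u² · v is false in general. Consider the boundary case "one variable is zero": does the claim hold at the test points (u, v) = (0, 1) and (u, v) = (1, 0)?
Yes, holds at both test points

At (0, 1): LHS = 0, RHS = 0 → equal
At (1, 0): LHS = 0, RHS = 0 → equal

So the claim does hold at both of these boundary points, even though it is not an identity.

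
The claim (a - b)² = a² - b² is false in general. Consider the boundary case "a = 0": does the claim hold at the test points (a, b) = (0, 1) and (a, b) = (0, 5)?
No, fails at both test points

At (0, 1): LHS = 1 ≠ RHS = -1
At (0, 5): LHS = 25 ≠ RHS = -25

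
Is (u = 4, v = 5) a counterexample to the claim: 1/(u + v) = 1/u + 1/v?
Substituting u = 4, v = 5:
LHS = 1/(4 + 5) = 1/9
RHS = 1/4 + 1/5 = 9/20

Since LHS ≠ RHS, this pair disproves the claim.

Answer: Yes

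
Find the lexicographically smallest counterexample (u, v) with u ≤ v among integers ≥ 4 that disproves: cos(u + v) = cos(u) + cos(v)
Substituting (4, 4) into the claim:
LHS = cos(4 + 4) = cos(8) ≈ -0.1455
RHS = cos(4) + cos(4) = 2·cos(4) ≈ -1.307

Since LHS ≠ RHS, this pair disproves the claim, and no lexicographically smaller pair (u ≤ v, integers ≥ 4) does.

For instance (8, 10) is also a counterexample (LHS = cos(18) ≈ 0.6603, RHS = cos(10) + cos(8) ≈ -0.9846), but it's lexicographically larger.

Answer: (u, v) = (4, 4)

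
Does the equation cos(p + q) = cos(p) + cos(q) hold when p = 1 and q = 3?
Fails

Substituting p = 1, q = 3:

LHS = cos(1 + 3) = cos(4) ≈ -0.6536
RHS = cos(1) + cos(3) ≈ -0.4497

LHS ≠ RHS, so the equation does not hold at this point.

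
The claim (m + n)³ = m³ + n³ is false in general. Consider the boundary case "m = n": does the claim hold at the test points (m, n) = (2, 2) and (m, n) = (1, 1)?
At (2, 2): LHS = 64 ≠ RHS = 16
At (1, 1): LHS = 8 ≠ RHS = 2

Answer: No, fails at both test points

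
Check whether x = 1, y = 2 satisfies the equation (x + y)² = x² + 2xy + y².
Substituting x = 1, y = 2:

LHS = (1 + 2)² = 9
RHS = 1² + 2·1·2 + 2² = 9

LHS = RHS, so the equation holds at this point.

Answer: Holds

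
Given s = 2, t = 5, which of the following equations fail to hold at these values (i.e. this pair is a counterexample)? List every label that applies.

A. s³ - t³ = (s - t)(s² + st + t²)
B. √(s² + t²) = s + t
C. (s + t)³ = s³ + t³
Evaluating each claim at the given values:
A. LHS = -117, RHS = -117 → holds here (LHS = RHS)
B. LHS = √(29) ≈ 5.385, RHS = 7 → fails here (LHS ≠ RHS)
C. LHS = 343, RHS = 133 → fails here (LHS ≠ RHS)

Answer: B, C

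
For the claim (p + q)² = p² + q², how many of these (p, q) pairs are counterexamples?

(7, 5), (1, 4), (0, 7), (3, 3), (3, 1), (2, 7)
5

Testing each pair:
(7, 5): LHS = 144, RHS = 74 → counterexample
(1, 4): LHS = 25, RHS = 17 → counterexample
(0, 7): LHS = 49, RHS = 49 → satisfies claim
(3, 3): LHS = 36, RHS = 18 → counterexample
(3, 1): LHS = 16, RHS = 10 → counterexample
(2, 7): LHS = 81, RHS = 53 → counterexample

That makes 5 counterexamples.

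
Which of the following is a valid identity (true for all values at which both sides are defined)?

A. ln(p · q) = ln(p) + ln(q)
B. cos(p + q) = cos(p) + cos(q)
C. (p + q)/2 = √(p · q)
A

A: holds — e.g. at (2, 7), both sides equal ln(14) ≈ 2.639.
B: fails at (2, 5) — LHS = cos(7) ≈ 0.7539, RHS = cos(2) + cos(5) ≈ -0.1325.
C: fails at (1, 5) — LHS = 3, RHS = √(5) ≈ 2.236.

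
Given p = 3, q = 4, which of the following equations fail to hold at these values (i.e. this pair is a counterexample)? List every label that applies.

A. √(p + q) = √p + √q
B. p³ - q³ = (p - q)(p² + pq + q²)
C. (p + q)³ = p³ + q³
A, C

Evaluating each claim at the given values:
A. LHS = √(7) ≈ 2.646, RHS = √(3) + 2 ≈ 3.732 → fails here (LHS ≠ RHS)
B. LHS = -37, RHS = -37 → holds here (LHS = RHS)
C. LHS = 343, RHS = 91 → fails here (LHS ≠ RHS)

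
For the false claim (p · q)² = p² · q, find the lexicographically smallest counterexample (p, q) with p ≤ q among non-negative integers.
At (0, 3): both sides equal 0, so it holds there.

Substituting (1, 2) into the claim:
LHS = (1 · 2)² = 4
RHS = 1² · 2 = 2

Since LHS ≠ RHS, this pair disproves the claim, and no lexicographically smaller pair (p ≤ q, non-negative integers) does.

For instance (1, 4) is also a counterexample (LHS = 16, RHS = 4), but it's lexicographically larger.

Answer: (p, q) = (1, 2)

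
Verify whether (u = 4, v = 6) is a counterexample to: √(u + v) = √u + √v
Yes

Substituting u = 4, v = 6:
LHS = √(4 + 6) = √(10) ≈ 3.162
RHS = √4 + √6 = 2 + √(6) ≈ 4.449

Since LHS ≠ RHS, this pair disproves the claim.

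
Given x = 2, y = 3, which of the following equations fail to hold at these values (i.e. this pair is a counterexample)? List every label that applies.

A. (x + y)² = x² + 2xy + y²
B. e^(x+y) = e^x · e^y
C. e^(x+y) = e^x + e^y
Evaluating each claim at the given values:
A. LHS = 25, RHS = 25 → holds here (LHS = RHS)
B. LHS = e^5 ≈ 148.4, RHS = e^5 ≈ 148.4 → holds here (LHS = RHS)
C. LHS = e^5 ≈ 148.4, RHS = e^2 + e^3 ≈ 27.47 → fails here (LHS ≠ RHS)

Answer: C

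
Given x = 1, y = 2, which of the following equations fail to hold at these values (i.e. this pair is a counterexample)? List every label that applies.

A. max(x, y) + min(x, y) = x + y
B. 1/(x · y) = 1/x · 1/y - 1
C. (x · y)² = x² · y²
B

Evaluating each claim at the given values:
A. LHS = 3, RHS = 3 → holds here (LHS = RHS)
B. LHS = 1/2, RHS = -1/2 → fails here (LHS ≠ RHS)
C. LHS = 4, RHS = 4 → holds here (LHS = RHS)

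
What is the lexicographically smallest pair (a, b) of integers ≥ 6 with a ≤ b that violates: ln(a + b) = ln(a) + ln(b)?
(a, b) = (6, 6)

Substituting (6, 6) into the claim:
LHS = ln(6 + 6) = ln(12) ≈ 2.485
RHS = ln(6) + ln(6) = 2·ln(6) ≈ 3.584

Since LHS ≠ RHS, this pair disproves the claim, and no lexicographically smaller pair (a ≤ b, integers ≥ 6) does.

For instance (8, 9) is also a counterexample (LHS = ln(17) ≈ 2.833, RHS = ln(8) + ln(9) ≈ 4.277), but it's lexicographically larger.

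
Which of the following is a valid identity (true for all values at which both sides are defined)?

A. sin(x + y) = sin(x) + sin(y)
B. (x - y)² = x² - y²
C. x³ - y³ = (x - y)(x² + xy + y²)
C

A: fails at (4, 5) — LHS = sin(9) ≈ 0.4121, RHS = sin(5) + sin(4) ≈ -1.716.
B: fails at (2, 3) — LHS = 1, RHS = -5.
C: holds — e.g. at (3, 3), both sides equal 0.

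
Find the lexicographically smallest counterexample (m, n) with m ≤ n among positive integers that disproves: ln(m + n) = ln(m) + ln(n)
Substituting (1, 1) into the claim:
LHS = ln(1 + 1) = ln(2) ≈ 0.6931
RHS = ln(1) + ln(1) = 0

Since LHS ≠ RHS, this pair disproves the claim, and no lexicographically smaller pair (m ≤ n, positive integers) does.

For instance (3, 4) is also a counterexample (LHS = ln(7) ≈ 1.946, RHS = ln(3) + ln(4) ≈ 2.485), but it's lexicographically larger.

Answer: (m, n) = (1, 1)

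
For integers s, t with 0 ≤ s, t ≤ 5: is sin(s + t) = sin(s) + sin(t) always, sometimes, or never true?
It holds at (s, t) = (2, 0) (both sides equal sin(2) ≈ 0.9093), but fails at (s, t) = (1, 3) (LHS = sin(4) ≈ -0.7568, RHS = sin(3) + sin(1) ≈ 0.9826).

Answer: Sometimes true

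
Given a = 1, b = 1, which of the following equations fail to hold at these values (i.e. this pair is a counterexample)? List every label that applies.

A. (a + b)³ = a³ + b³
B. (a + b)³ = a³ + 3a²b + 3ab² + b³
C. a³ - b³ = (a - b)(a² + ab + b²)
A

Evaluating each claim at the given values:
A. LHS = 8, RHS = 2 → fails here (LHS ≠ RHS)
B. LHS = 8, RHS = 8 → holds here (LHS = RHS)
C. LHS = 0, RHS = 0 → holds here (LHS = RHS)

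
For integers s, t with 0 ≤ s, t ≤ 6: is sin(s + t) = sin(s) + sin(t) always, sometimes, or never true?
Sometimes true

It holds at (s, t) = (1, 0) (both sides equal sin(1) ≈ 0.8415), but fails at (s, t) = (4, 3) (LHS = sin(7) ≈ 0.657, RHS = sin(4) + sin(3) ≈ -0.6157).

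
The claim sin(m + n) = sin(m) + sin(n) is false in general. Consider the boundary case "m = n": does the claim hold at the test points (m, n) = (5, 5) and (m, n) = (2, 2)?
No, fails at both test points

At (5, 5): LHS = sin(10) ≈ -0.544 ≠ RHS = 2·sin(5) ≈ -1.918
At (2, 2): LHS = sin(4) ≈ -0.7568 ≠ RHS = 2·sin(2) ≈ 1.819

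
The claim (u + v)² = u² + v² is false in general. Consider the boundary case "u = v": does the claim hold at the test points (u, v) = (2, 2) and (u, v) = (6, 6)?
No, fails at both test points

At (2, 2): LHS = 16 ≠ RHS = 8
At (6, 6): LHS = 144 ≠ RHS = 72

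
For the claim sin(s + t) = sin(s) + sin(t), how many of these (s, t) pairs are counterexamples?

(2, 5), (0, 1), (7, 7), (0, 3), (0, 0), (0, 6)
2

Testing each pair:
(2, 5): LHS = sin(7) ≈ 0.657, RHS = sin(5) + sin(2) ≈ -0.04963 → counterexample
(0, 1): LHS = sin(1) ≈ 0.8415, RHS = sin(1) ≈ 0.8415 → satisfies claim
(7, 7): LHS = sin(14) ≈ 0.9906, RHS = 2·sin(7) ≈ 1.314 → counterexample
(0, 3): LHS = sin(3) ≈ 0.1411, RHS = sin(3) ≈ 0.1411 → satisfies claim
(0, 0): LHS = 0, RHS = 0 → satisfies claim
(0, 6): LHS = sin(6) ≈ -0.2794, RHS = sin(6) ≈ -0.2794 → satisfies claim

That makes 2 counterexamples.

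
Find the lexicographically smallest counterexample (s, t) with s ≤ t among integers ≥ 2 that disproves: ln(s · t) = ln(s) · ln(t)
Substituting (2, 2) into the claim:
LHS = ln(2 · 2) = ln(4) ≈ 1.386
RHS = ln(2) · ln(2) = ln(2)² ≈ 0.4805

Since LHS ≠ RHS, this pair disproves the claim, and no lexicographically smaller pair (s ≤ t, integers ≥ 2) does.

For instance (4, 7) is also a counterexample (LHS = ln(28) ≈ 3.332, RHS = ln(4)·ln(7) ≈ 2.698), but it's lexicographically larger.

Answer: (s, t) = (2, 2)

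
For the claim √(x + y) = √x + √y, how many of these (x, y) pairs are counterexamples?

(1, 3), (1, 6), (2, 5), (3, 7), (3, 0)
4

Testing each pair:
(1, 3): LHS = 2, RHS = 1 + √(3) ≈ 2.732 → counterexample
(1, 6): LHS = √(7) ≈ 2.646, RHS = 1 + √(6) ≈ 3.449 → counterexample
(2, 5): LHS = √(7) ≈ 2.646, RHS = √(2) + √(5) ≈ 3.65 → counterexample
(3, 7): LHS = √(10) ≈ 3.162, RHS = √(3) + √(7) ≈ 4.378 → counterexample
(3, 0): LHS = √(3) ≈ 1.732, RHS = √(3) ≈ 1.732 → satisfies claim

That makes 4 counterexamples.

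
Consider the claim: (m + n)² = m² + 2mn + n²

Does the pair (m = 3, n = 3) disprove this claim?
Substituting m = 3, n = 3:
LHS = (3 + 3)² = 36
RHS = 3² + 2·3·3 + 3² = 36

The sides agree, so this pair does not disprove the claim.

Answer: No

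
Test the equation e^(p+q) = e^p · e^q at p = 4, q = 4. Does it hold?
Holds

Substituting p = 4, q = 4:

LHS = e^(4+4) = e^8 ≈ 2981
RHS = e^4 · e^4 = e^8 ≈ 2981

LHS = RHS, so the equation holds at this point.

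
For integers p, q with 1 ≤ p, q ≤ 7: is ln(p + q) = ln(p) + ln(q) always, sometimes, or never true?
Sometimes true

It holds at (p, q) = (2, 2) (both sides equal ln(4) ≈ 1.386), but fails at (p, q) = (5, 5) (LHS = ln(10) ≈ 2.303, RHS = 2·ln(5) ≈ 3.219).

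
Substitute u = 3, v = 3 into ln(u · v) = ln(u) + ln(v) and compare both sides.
LHS = ln(3 · 3) = ln(9) ≈ 2.197
RHS = ln(3) + ln(3) = 2·ln(3) ≈ 2.197

LHS = RHS: the two sides agree.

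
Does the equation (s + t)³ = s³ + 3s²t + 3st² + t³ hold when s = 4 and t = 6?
Holds

Substituting s = 4, t = 6:

LHS = (4 + 6)³ = 1000
RHS = 4³ + 3·4²·6 + 3·4·6² + 6³ = 1000

LHS = RHS, so the equation holds at this point.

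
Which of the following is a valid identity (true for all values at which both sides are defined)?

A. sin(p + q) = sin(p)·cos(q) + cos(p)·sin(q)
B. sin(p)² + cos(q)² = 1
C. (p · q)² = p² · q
A: holds — e.g. at (1, 5), both sides equal sin(6) ≈ -0.2794.
B: fails at (3, 5) — LHS = sin(3)² + cos(5)² ≈ 0.1004, RHS = 1.
C: fails at (3, 3) — LHS = 81, RHS = 27.

Answer: A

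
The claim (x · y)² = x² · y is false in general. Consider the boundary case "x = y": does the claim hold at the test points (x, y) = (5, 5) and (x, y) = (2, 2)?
No, fails at both test points

At (5, 5): LHS = 625 ≠ RHS = 125
At (2, 2): LHS = 16 ≠ RHS = 8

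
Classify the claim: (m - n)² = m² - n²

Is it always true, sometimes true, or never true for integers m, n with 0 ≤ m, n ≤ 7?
It holds at (m, n) = (4, 4) (both sides equal 0), but fails at (m, n) = (7, 1) (LHS = 36, RHS = 48).

Answer: Sometimes true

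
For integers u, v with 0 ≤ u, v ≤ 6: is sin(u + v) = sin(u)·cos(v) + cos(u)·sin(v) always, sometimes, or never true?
The identity holds for every pair in the range. For instance at (u, v) = (3, 1): both sides equal sin(4) ≈ -0.7568.

Answer: Always true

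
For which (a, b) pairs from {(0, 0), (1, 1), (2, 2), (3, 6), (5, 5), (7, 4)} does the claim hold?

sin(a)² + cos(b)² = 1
Testing each pair:
(0, 0): LHS = 1, RHS = 1 → holds
(1, 1): LHS = cos(1)² + sin(1)² = 1, RHS = 1 → holds
(2, 2): LHS = cos(2)² + sin(2)² = 1, RHS = 1 → holds
(3, 6): LHS = sin(3)² + cos(6)² ≈ 0.9418, RHS = 1 → fails
(5, 5): LHS = cos(5)² + sin(5)² = 1, RHS = 1 → holds
(7, 4): LHS = cos(4)² + sin(7)² ≈ 0.8589, RHS = 1 → fails

4 of 6 pairs satisfy the claim.

Answer: (0, 0), (1, 1), (2, 2), (5, 5)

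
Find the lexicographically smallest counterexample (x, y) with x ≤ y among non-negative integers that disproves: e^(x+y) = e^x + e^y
Substituting (0, 0) into the claim:
LHS = e^(0+0) = 1
RHS = e^0 + e^0 = 2

Since LHS ≠ RHS, this pair disproves the claim, and no lexicographically smaller pair (x ≤ y, non-negative integers) does.

For instance (2, 2) is also a counterexample (LHS = e^4 ≈ 54.6, RHS = 2·e^2 ≈ 14.78), but it's lexicographically larger.

Answer: (x, y) = (0, 0)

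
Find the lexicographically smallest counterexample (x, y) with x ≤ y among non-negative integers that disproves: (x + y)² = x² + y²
(x, y) = (1, 1)

At (0, 0): both sides equal 0, so it holds there.

Substituting (1, 1) into the claim:
LHS = (1 + 1)² = 4
RHS = 1² + 1² = 2

Since LHS ≠ RHS, this pair disproves the claim, and no lexicographically smaller pair (x ≤ y, non-negative integers) does.

For instance (2, 2) is also a counterexample (LHS = 16, RHS = 8), but it's lexicographically larger.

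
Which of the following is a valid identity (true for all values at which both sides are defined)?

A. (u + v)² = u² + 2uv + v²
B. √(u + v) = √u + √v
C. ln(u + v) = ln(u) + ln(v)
A

A: holds — e.g. at (4, 4), both sides equal 64.
B: fails at (5, 5) — LHS = √(10) ≈ 3.162, RHS = 2·√(5) ≈ 4.472.
C: fails at (4, 5) — LHS = ln(9) ≈ 2.197, RHS = ln(4) + ln(5) ≈ 2.996.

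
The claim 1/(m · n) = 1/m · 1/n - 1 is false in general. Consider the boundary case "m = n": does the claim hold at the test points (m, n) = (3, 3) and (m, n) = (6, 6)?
At (3, 3): LHS = 1/9 ≠ RHS = -8/9
At (6, 6): LHS = 1/36 ≠ RHS = -35/36

Answer: No, fails at both test points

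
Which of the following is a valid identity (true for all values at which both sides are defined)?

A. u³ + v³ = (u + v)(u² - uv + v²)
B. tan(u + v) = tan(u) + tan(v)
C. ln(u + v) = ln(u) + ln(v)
A: holds — e.g. at (4, 4), both sides equal 128.
B: fails at (2, 2) — LHS = tan(4) ≈ 1.158, RHS = 2·tan(2) ≈ -4.37.
C: fails at (3, 3) — LHS = ln(6) ≈ 1.792, RHS = 2·ln(3) ≈ 2.197.

Answer: A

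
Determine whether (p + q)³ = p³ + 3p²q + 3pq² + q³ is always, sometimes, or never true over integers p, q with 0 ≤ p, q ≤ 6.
The identity holds for every pair in the range. For instance at (p, q) = (2, 6): both sides equal 512.

Answer: Always true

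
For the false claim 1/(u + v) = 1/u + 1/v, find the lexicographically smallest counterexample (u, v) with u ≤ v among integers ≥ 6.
Substituting (6, 6) into the claim:
LHS = 1/(6 + 6) = 1/12
RHS = 1/6 + 1/6 = 1/3

Since LHS ≠ RHS, this pair disproves the claim, and no lexicographically smaller pair (u ≤ v, integers ≥ 6) does.

For instance (11, 13) is also a counterexample (LHS = 1/24, RHS = 24/143), but it's lexicographically larger.

Answer: (u, v) = (6, 6)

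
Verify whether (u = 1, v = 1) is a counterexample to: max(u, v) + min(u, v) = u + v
Substituting u = 1, v = 1:
LHS = max(1, 1) + min(1, 1) = 2
RHS = 1 + 1 = 2

The sides agree, so this pair does not disprove the claim.

Answer: No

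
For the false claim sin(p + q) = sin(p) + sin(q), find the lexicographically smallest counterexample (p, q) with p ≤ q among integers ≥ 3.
Substituting (3, 3) into the claim:
LHS = sin(3 + 3) = sin(6) ≈ -0.2794
RHS = sin(3) + sin(3) = 2·sin(3) ≈ 0.2822

Since LHS ≠ RHS, this pair disproves the claim, and no lexicographically smaller pair (p ≤ q, integers ≥ 3) does.

For instance (5, 10) is also a counterexample (LHS = sin(15) ≈ 0.6503, RHS = sin(5) + sin(10) ≈ -1.503), but it's lexicographically larger.

Answer: (p, q) = (3, 3)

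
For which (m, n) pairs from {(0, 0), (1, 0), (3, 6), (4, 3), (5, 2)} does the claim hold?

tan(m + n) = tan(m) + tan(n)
(0, 0), (1, 0)

Testing each pair:
(0, 0): LHS = 0, RHS = 0 → holds
(1, 0): LHS = tan(1) ≈ 1.557, RHS = tan(1) ≈ 1.557 → holds
(3, 6): LHS = tan(9) ≈ -0.4523, RHS = tan(6) + tan(3) ≈ -0.4336 → fails
(4, 3): LHS = tan(7) ≈ 0.8714, RHS = tan(3) + tan(4) ≈ 1.015 → fails
(5, 2): LHS = tan(7) ≈ 0.8714, RHS = tan(5) + tan(2) ≈ -5.566 → fails

2 of 5 pairs satisfy the claim.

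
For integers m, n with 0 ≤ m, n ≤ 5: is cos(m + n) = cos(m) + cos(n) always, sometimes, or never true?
Never true

The claim fails for every pair in the range. For instance at (m, n) = (3, 1): LHS = cos(4) ≈ -0.6536, RHS = cos(3) + cos(1) ≈ -0.4497.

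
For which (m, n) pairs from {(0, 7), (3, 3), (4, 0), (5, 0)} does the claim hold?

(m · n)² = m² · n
(0, 7), (4, 0), (5, 0)

Testing each pair:
(0, 7): LHS = 0, RHS = 0 → holds
(3, 3): LHS = 81, RHS = 27 → fails
(4, 0): LHS = 0, RHS = 0 → holds
(5, 0): LHS = 0, RHS = 0 → holds

3 of 4 pairs satisfy the claim.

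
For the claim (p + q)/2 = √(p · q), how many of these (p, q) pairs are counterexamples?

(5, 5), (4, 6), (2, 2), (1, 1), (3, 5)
2

Testing each pair:
(5, 5): LHS = 5, RHS = 5 → satisfies claim
(4, 6): LHS = 5, RHS = 2·√(6) ≈ 4.899 → counterexample
(2, 2): LHS = 2, RHS = 2 → satisfies claim
(1, 1): LHS = 1, RHS = 1 → satisfies claim
(3, 5): LHS = 4, RHS = √(15) ≈ 3.873 → counterexample

That makes 2 counterexamples.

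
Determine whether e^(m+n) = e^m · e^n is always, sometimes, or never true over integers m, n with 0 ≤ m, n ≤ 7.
The identity holds for every pair in the range. For instance at (m, n) = (0, 2): both sides equal e^2 ≈ 7.389.

Answer: Always true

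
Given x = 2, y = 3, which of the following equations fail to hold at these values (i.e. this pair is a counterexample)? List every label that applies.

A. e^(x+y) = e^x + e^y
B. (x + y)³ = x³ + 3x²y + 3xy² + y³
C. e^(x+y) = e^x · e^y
Evaluating each claim at the given values:
A. LHS = e^5 ≈ 148.4, RHS = e^2 + e^3 ≈ 27.47 → fails here (LHS ≠ RHS)
B. LHS = 125, RHS = 125 → holds here (LHS = RHS)
C. LHS = e^5 ≈ 148.4, RHS = e^5 ≈ 148.4 → holds here (LHS = RHS)

Answer: A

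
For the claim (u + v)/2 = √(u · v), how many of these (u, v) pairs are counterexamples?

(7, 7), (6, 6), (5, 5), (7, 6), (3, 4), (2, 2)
2

Testing each pair:
(7, 7): LHS = 7, RHS = 7 → satisfies claim
(6, 6): LHS = 6, RHS = 6 → satisfies claim
(5, 5): LHS = 5, RHS = 5 → satisfies claim
(7, 6): LHS = 13/2, RHS = √(42) ≈ 6.481 → counterexample
(3, 4): LHS = 7/2, RHS = 2·√(3) ≈ 3.464 → counterexample
(2, 2): LHS = 2, RHS = 2 → satisfies claim

That makes 2 counterexamples.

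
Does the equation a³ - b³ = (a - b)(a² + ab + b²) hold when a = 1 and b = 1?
Substituting a = 1, b = 1:

LHS = 1³ - 1³ = 0
RHS = (1 - 1)(1² + 1·1 + 1²) = 0

LHS = RHS, so the equation holds at this point.

Answer: Holds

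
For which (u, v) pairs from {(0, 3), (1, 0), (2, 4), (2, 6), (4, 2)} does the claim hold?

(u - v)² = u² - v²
(1, 0)

Testing each pair:
(0, 3): LHS = 9, RHS = -9 → fails
(1, 0): LHS = 1, RHS = 1 → holds
(2, 4): LHS = 4, RHS = -12 → fails
(2, 6): LHS = 16, RHS = -32 → fails
(4, 2): LHS = 4, RHS = 12 → fails

1 of 5 pairs satisfies the claim.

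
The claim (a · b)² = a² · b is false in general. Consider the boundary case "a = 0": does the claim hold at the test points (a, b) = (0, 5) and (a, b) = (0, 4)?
Yes, holds at both test points

At (0, 5): LHS = 0, RHS = 0 → equal
At (0, 4): LHS = 0, RHS = 0 → equal

So the claim does hold at both of these boundary points, even though it is not an identity.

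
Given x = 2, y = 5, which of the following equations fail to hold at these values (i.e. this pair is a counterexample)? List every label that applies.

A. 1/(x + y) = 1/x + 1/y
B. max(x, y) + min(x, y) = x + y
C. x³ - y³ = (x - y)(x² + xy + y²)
Evaluating each claim at the given values:
A. LHS = 1/7, RHS = 7/10 → fails here (LHS ≠ RHS)
B. LHS = 7, RHS = 7 → holds here (LHS = RHS)
C. LHS = -117, RHS = -117 → holds here (LHS = RHS)

Answer: A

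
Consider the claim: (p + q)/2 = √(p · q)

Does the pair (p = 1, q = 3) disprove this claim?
Yes

Substituting p = 1, q = 3:
LHS = (1 + 3)/2 = 2
RHS = √(1 · 3) = √(3) ≈ 1.732

Since LHS ≠ RHS, this pair disproves the claim.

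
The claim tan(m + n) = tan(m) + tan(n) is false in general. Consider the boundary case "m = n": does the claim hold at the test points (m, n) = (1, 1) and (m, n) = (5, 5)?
No, fails at both test points

At (1, 1): LHS = tan(2) ≈ -2.185 ≠ RHS = 2·tan(1) ≈ 3.115
At (5, 5): LHS = tan(10) ≈ 0.6484 ≠ RHS = 2·tan(5) ≈ -6.761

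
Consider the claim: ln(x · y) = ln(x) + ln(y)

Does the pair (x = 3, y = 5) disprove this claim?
No

Substituting x = 3, y = 5:
LHS = ln(3 · 5) = ln(15) ≈ 2.708
RHS = ln(3) + ln(5) ≈ 2.708

The sides agree, so this pair does not disprove the claim.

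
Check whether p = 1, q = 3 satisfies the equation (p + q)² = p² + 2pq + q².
Substituting p = 1, q = 3:

LHS = (1 + 3)² = 16
RHS = 1² + 2·1·3 + 3² = 16

LHS = RHS, so the equation holds at this point.

Answer: Holds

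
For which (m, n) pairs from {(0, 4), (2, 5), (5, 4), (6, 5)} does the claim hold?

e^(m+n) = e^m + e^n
Testing each pair:
(0, 4): LHS = e^4 ≈ 54.6, RHS = 1 + e^4 ≈ 55.6 → fails
(2, 5): LHS = e^7 ≈ 1097, RHS = e^2 + e^5 ≈ 155.8 → fails
(5, 4): LHS = e^9 ≈ 8103, RHS = e^4 + e^5 ≈ 203 → fails
(6, 5): LHS = e^11 ≈ 59874.1, RHS = e^5 + e^6 ≈ 551.8 → fails

No pair satisfies the claim.

Answer: None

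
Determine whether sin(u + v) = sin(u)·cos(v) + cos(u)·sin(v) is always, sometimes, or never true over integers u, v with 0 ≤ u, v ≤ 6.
The identity holds for every pair in the range. For instance at (u, v) = (5, 3): both sides equal sin(8) ≈ 0.9894.

Answer: Always true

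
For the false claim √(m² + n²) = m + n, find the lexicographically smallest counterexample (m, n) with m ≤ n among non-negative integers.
(m, n) = (1, 1)

Substituting (1, 1) into the claim:
LHS = √(1² + 1²) = √(2) ≈ 1.414
RHS = 1 + 1 = 2

Since LHS ≠ RHS, this pair disproves the claim, and no lexicographically smaller pair (m ≤ n, non-negative integers) does.

For instance (2, 7) is also a counterexample (LHS = √(53) ≈ 7.28, RHS = 9), but it's lexicographically larger.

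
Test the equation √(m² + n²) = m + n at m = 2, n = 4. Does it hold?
Fails

Substituting m = 2, n = 4:

LHS = √(2² + 4²) = 2·√(5) ≈ 4.472
RHS = 2 + 4 = 6

LHS ≠ RHS, so the equation does not hold at this point.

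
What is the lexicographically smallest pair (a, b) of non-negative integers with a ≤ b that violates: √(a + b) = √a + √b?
(a, b) = (1, 1)

Substituting (1, 1) into the claim:
LHS = √(1 + 1) = √(2) ≈ 1.414
RHS = √1 + √1 = 2

Since LHS ≠ RHS, this pair disproves the claim, and no lexicographically smaller pair (a ≤ b, non-negative integers) does.

For instance (3, 7) is also a counterexample (LHS = √(10) ≈ 3.162, RHS = √(3) + √(7) ≈ 4.378), but it's lexicographically larger.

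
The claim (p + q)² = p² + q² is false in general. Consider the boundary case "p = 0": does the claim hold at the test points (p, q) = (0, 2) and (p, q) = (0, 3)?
Yes, holds at both test points

At (0, 2): LHS = 4, RHS = 4 → equal
At (0, 3): LHS = 9, RHS = 9 → equal

So the claim does hold at both of these boundary points, even though it is not an identity.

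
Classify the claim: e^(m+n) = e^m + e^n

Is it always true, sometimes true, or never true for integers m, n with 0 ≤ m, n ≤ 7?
The claim fails for every pair in the range. For instance at (m, n) = (4, 5): LHS = e^9 ≈ 8103, RHS = e^4 + e^5 ≈ 203.

Answer: Never true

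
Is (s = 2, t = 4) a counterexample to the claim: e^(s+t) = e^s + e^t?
Substituting s = 2, t = 4:
LHS = e^(2+4) = e^6 ≈ 403.4
RHS = e^2 + e^4 ≈ 61.99

Since LHS ≠ RHS, this pair disproves the claim.

Answer: Yes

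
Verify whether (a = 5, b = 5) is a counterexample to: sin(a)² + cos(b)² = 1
Substituting a = 5, b = 5:
LHS = sin(5)² + cos(5)² = 1
RHS = 1

The sides agree, so this pair does not disprove the claim.

Answer: No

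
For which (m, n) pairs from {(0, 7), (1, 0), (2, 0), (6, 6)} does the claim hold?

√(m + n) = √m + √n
(0, 7), (1, 0), (2, 0)

Testing each pair:
(0, 7): LHS = √(7) ≈ 2.646, RHS = √(7) ≈ 2.646 → holds
(1, 0): LHS = 1, RHS = 1 → holds
(2, 0): LHS = √(2) ≈ 1.414, RHS = √(2) ≈ 1.414 → holds
(6, 6): LHS = 2·√(3) ≈ 3.464, RHS = 2·√(6) ≈ 4.899 → fails

3 of 4 pairs satisfy the claim.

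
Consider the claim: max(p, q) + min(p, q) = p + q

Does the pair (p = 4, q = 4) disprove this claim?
Substituting p = 4, q = 4:
LHS = max(4, 4) + min(4, 4) = 8
RHS = 4 + 4 = 8

The sides agree, so this pair does not disprove the claim.

Answer: No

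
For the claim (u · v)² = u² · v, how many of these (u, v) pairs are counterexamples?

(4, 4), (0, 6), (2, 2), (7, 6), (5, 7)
4

Testing each pair:
(4, 4): LHS = 256, RHS = 64 → counterexample
(0, 6): LHS = 0, RHS = 0 → satisfies claim
(2, 2): LHS = 16, RHS = 8 → counterexample
(7, 6): LHS = 1764, RHS = 294 → counterexample
(5, 7): LHS = 1225, RHS = 175 → counterexample

That makes 4 counterexamples.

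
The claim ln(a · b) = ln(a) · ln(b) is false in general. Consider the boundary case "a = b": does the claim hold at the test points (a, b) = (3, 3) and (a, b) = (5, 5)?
At (3, 3): LHS = ln(9) ≈ 2.197 ≠ RHS = ln(3)² ≈ 1.207
At (5, 5): LHS = ln(25) ≈ 3.219 ≠ RHS = ln(5)² ≈ 2.59

Answer: No, fails at both test points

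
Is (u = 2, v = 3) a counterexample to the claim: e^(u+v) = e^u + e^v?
Yes

Substituting u = 2, v = 3:
LHS = e^(2+3) = e^5 ≈ 148.4
RHS = e^2 + e^3 ≈ 27.47

Since LHS ≠ RHS, this pair disproves the claim.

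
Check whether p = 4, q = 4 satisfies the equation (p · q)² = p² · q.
Substituting p = 4, q = 4:

LHS = (4 · 4)² = 256
RHS = 4² · 4 = 64

LHS ≠ RHS, so the equation does not hold at this point.

Answer: Fails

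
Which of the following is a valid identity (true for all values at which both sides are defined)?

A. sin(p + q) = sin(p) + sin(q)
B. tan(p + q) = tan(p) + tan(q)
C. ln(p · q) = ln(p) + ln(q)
A: fails at (2, 7) — LHS = sin(9) ≈ 0.4121, RHS = sin(7) + sin(2) ≈ 1.566.
B: fails at (3, 7) — LHS = tan(10) ≈ 0.6484, RHS = tan(3) + tan(7) ≈ 0.7289.
C: holds — e.g. at (1, 5), both sides equal ln(5) ≈ 1.609.

Answer: C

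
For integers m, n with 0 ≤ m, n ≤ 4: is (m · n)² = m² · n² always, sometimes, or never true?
The identity holds for every pair in the range. For instance at (m, n) = (1, 2): both sides equal 4.

Answer: Always true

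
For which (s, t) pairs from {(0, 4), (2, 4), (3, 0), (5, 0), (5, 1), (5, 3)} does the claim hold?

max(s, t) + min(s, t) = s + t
Testing each pair:
(0, 4): LHS = 4, RHS = 4 → holds
(2, 4): LHS = 6, RHS = 6 → holds
(3, 0): LHS = 3, RHS = 3 → holds
(5, 0): LHS = 5, RHS = 5 → holds
(5, 1): LHS = 6, RHS = 6 → holds
(5, 3): LHS = 8, RHS = 8 → holds

Every pair satisfies the claim.

Answer: All pairs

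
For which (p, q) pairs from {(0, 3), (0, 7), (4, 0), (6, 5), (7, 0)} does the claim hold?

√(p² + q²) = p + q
(0, 3), (0, 7), (4, 0), (7, 0)

Testing each pair:
(0, 3): LHS = 3, RHS = 3 → holds
(0, 7): LHS = 7, RHS = 7 → holds
(4, 0): LHS = 4, RHS = 4 → holds
(6, 5): LHS = √(61) ≈ 7.81, RHS = 11 → fails
(7, 0): LHS = 7, RHS = 7 → holds

4 of 5 pairs satisfy the claim.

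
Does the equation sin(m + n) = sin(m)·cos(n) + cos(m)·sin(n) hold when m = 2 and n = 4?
Holds

Substituting m = 2, n = 4:

LHS = sin(2 + 4) = sin(6) ≈ -0.2794
RHS = sin(2)·cos(4) + cos(2)·sin(4) = sin(2)·cos(4) + sin(4)·cos(2) ≈ -0.2794

LHS = RHS, so the equation holds at this point.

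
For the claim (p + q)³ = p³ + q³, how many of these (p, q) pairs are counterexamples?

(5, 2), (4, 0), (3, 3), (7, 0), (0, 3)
2

Testing each pair:
(5, 2): LHS = 343, RHS = 133 → counterexample
(4, 0): LHS = 64, RHS = 64 → satisfies claim
(3, 3): LHS = 216, RHS = 54 → counterexample
(7, 0): LHS = 343, RHS = 343 → satisfies claim
(0, 3): LHS = 27, RHS = 27 → satisfies claim

That makes 2 counterexamples.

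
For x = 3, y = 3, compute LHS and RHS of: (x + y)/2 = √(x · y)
LHS = (3 + 3)/2 = 3
RHS = √(3 · 3) = 3

LHS = RHS: the two sides agree.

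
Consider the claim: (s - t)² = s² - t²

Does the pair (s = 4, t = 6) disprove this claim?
Substituting s = 4, t = 6:
LHS = (4 - 6)² = 4
RHS = 4² - 6² = -20

Since LHS ≠ RHS, this pair disproves the claim.

Answer: Yes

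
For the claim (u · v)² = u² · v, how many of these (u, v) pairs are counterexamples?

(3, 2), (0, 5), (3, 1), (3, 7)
2

Testing each pair:
(3, 2): LHS = 36, RHS = 18 → counterexample
(0, 5): LHS = 0, RHS = 0 → satisfies claim
(3, 1): LHS = 9, RHS = 9 → satisfies claim
(3, 7): LHS = 441, RHS = 63 → counterexample

That makes 2 counterexamples.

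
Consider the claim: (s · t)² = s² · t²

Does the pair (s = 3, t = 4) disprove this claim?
Substituting s = 3, t = 4:
LHS = (3 · 4)² = 144
RHS = 3² · 4² = 144

The sides agree, so this pair does not disprove the claim.

Answer: No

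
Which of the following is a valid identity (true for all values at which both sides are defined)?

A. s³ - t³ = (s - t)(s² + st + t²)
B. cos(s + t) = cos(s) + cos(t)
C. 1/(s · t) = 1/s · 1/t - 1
A

A: holds — e.g. at (1, 4), both sides equal -63.
B: fails at (2, 5) — LHS = cos(7) ≈ 0.7539, RHS = cos(2) + cos(5) ≈ -0.1325.
C: fails at (1, 4) — LHS = 1/4, RHS = -3/4.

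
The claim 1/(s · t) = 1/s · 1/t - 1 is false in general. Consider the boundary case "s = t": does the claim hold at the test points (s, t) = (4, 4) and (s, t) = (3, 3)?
No, fails at both test points

At (4, 4): LHS = 1/16 ≠ RHS = -15/16
At (3, 3): LHS = 1/9 ≠ RHS = -8/9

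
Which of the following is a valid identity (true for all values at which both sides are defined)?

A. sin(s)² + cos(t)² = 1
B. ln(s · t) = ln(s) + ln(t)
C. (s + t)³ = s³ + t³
A: fails at (3, 4) — LHS = sin(3)² + cos(4)² ≈ 0.4472, RHS = 1.
B: holds — e.g. at (1, 3), both sides equal ln(3) ≈ 1.099.
C: fails at (2, 5) — LHS = 343, RHS = 133.

Answer: B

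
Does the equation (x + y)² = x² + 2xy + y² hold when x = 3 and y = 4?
Substituting x = 3, y = 4:

LHS = (3 + 4)² = 49
RHS = 3² + 2·3·4 + 4² = 49

LHS = RHS, so the equation holds at this point.

Answer: Holds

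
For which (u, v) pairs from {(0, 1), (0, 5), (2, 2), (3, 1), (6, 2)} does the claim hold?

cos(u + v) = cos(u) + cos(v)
Testing each pair:
(0, 1): LHS = cos(1) ≈ 0.5403, RHS = cos(1) + 1 ≈ 1.54 → fails
(0, 5): LHS = cos(5) ≈ 0.2837, RHS = cos(5) + 1 ≈ 1.284 → fails
(2, 2): LHS = cos(4) ≈ -0.6536, RHS = 2·cos(2) ≈ -0.8323 → fails
(3, 1): LHS = cos(4) ≈ -0.6536, RHS = cos(3) + cos(1) ≈ -0.4497 → fails
(6, 2): LHS = cos(8) ≈ -0.1455, RHS = cos(2) + cos(6) ≈ 0.544 → fails

No pair satisfies the claim.

Answer: None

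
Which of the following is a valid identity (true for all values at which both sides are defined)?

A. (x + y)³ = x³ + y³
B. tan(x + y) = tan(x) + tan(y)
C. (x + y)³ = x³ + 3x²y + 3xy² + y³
A: fails at (4, 5) — LHS = 729, RHS = 189.
B: fails at (1, 5) — LHS = tan(6) ≈ -0.291, RHS = tan(5) + tan(1) ≈ -1.823.
C: holds — e.g. at (2, 7), both sides equal 729.

Answer: C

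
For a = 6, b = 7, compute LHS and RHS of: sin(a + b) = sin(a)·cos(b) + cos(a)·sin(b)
LHS = sin(6 + 7) = sin(13) ≈ 0.4202
RHS = sin(6)·cos(7) + cos(6)·sin(7) = sin(6)·cos(7) + sin(7)·cos(6) ≈ 0.4202

LHS = RHS: the two sides agree.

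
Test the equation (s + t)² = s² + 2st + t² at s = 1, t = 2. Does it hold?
Substituting s = 1, t = 2:

LHS = (1 + 2)² = 9
RHS = 1² + 2·1·2 + 2² = 9

LHS = RHS, so the equation holds at this point.

Answer: Holds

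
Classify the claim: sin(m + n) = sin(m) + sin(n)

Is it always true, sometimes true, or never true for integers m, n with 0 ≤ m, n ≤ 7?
Sometimes true

It holds at (m, n) = (0, 0) (both sides equal 0), but fails at (m, n) = (4, 5) (LHS = sin(9) ≈ 0.4121, RHS = sin(5) + sin(4) ≈ -1.716).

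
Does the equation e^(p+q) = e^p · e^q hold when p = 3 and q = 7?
Substituting p = 3, q = 7:

LHS = e^(3+7) = e^10 ≈ 22026.5
RHS = e^3 · e^7 = e^10 ≈ 22026.5

LHS = RHS, so the equation holds at this point.

Answer: Holds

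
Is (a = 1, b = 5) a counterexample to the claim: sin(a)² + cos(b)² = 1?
Substituting a = 1, b = 5:
LHS = sin(1)² + cos(5)² ≈ 0.7885
RHS = 1

Since LHS ≠ RHS, this pair disproves the claim.

Answer: Yes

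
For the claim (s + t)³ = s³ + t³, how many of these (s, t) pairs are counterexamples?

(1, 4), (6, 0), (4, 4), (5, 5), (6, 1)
4

Testing each pair:
(1, 4): LHS = 125, RHS = 65 → counterexample
(6, 0): LHS = 216, RHS = 216 → satisfies claim
(4, 4): LHS = 512, RHS = 128 → counterexample
(5, 5): LHS = 1000, RHS = 250 → counterexample
(6, 1): LHS = 343, RHS = 217 → counterexample

That makes 4 counterexamples.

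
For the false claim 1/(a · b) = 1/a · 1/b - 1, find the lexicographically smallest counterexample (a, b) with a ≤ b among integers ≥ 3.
Substituting (3, 3) into the claim:
LHS = 1/(3 · 3) = 1/9
RHS = 1/3 · 1/3 - 1 = -8/9

Since LHS ≠ RHS, this pair disproves the claim, and no lexicographically smaller pair (a ≤ b, integers ≥ 3) does.

For instance (5, 8) is also a counterexample (LHS = 1/40, RHS = -39/40), but it's lexicographically larger.

Answer: (a, b) = (3, 3)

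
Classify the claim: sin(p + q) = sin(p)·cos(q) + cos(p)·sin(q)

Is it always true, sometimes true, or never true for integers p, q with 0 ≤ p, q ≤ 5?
Always true

The identity holds for every pair in the range. For instance at (p, q) = (3, 5): both sides equal sin(8) ≈ 0.9894.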